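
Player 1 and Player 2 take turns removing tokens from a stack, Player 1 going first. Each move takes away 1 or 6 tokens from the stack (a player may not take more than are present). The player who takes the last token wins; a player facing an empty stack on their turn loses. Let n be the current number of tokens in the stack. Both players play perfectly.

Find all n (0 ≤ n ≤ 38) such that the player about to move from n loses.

0, 2, 4, 7, 9, 11, 14, 16, 18, 21, 23, 25, 28, 30, 32, 35, 37

Positions with no move are L. A position that does have a move is losing for the player to move precisely when every available move leads to a winning position for the opponent. Fill in the labels:
n=0: no move → L
n=1: W (go to 0, an L position)
n=2: L (sole option 1(W) is W)
n=3: W (go to 2, an L position)
n=4: L (sole option 3(W) is W)
n=5: W (go to 4, an L position)
n=6: W (go to 0, an L position)
n=7: L (options 6(W), 1(W) are all W)
n=8: W (go to 7, an L position)
n=9: L (options 8(W), 3(W) are all W)
n=10: W (go to 9, an L position)
n=11: L (options 10(W), 5(W) are all W)
n=12: W (go to 11, an L position)
n=13: W (go to 7, an L position)
n=14: L (options 13(W), 8(W) are all W)
n=15: W (go to 14, an L position)
n=16: L (options 15(W), 10(W) are all W)
n=17: W (go to 16, an L position)
n=18: L (options 17(W), 12(W) are all W)
n=19: W (go to 18, an L position)
n=20: W (go to 14, an L position)
n=21: L (options 20(W), 15(W) are all W)
n=22: W (go to 21, an L position)
n=23: L (options 22(W), 17(W) are all W)
n=24: W (go to 23, an L position)
n=25: L (options 24(W), 19(W) are all W)
n=26: W (go to 25, an L position)
n=27: W (go to 21, an L position)
n=28: L (options 27(W), 22(W) are all W)
n=29: W (go to 28, an L position)
n=30: L (options 29(W), 24(W) are all W)
n=31: W (go to 30, an L position)
n=32: L (options 31(W), 26(W) are all W)
n=33: W (go to 32, an L position)
n=34: W (go to 28, an L position)
n=35: L (options 34(W), 29(W) are all W)
n=36: W (go to 35, an L position)
n=37: L (options 36(W), 31(W) are all W)
n=38: W (go to 37, an L position)
The losing starting values of n are exactly the entries labelled L in this table (17 of them).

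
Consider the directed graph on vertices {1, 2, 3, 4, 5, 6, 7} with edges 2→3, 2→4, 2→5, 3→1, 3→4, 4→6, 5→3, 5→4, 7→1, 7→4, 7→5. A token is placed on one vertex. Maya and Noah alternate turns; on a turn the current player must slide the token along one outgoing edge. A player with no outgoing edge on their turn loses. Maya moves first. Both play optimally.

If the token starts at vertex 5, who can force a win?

Noah wins.

Classify positions by backward induction: terminal positions (no move available) are L. From any other position, the mover wins iff some move reaches an L.
Every edge goes from a vertex to one that appears earlier in the order 1, 6, 4, 3, 5, 7, 2, so processing vertices in that order labels each vertex after all of its successors.
1: no outgoing edge → L
6: no outgoing edge → L
4: can move to 6, which is L ⇒ W
3: can move to 1, which is L ⇒ W
5: moves to 3(W), 4(W); every one is W ⇒ L
7: can move to 5, which is L ⇒ W
2: can move to 5, which is L ⇒ W
Every move from 5 reaches a W position, so the mover loses.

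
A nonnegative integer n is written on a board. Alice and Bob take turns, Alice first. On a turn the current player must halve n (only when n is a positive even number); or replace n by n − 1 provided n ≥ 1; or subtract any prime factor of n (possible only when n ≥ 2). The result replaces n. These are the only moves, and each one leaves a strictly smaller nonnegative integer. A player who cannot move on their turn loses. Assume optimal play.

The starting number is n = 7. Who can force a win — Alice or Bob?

Alice wins.

Compute win/loss labels from the base case upward. A position with no move is L. Any other position is W if it can reach an L in one move, else L.
n=0: no move → L
n=1: W (go to 0, an L position)
n=2: W (go to 0, an L position)
n=3: W (go to 0, an L position)
n=4: L (options 2(W), 3(W) are all W)
n=5: W (go to 0, an L position)
n=6: W (go to 4, an L position)
n=7: W (go to 0, an L position)
From 7 Alice can move to 0, reaching an L position.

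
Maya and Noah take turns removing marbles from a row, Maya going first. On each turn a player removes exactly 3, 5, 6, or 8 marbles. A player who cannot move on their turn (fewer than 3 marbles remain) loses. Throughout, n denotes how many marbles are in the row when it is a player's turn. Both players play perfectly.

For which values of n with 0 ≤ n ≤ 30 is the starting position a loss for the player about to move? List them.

0, 1, 2, 11, 12, 13, 22, 23, 24

Positions with no move are L. A position that does have a move is losing for the player to move precisely when every available move leads to a winning position for the opponent. Fill in the labels:
n=0: no move → L
n=1: no move → L
n=2: no move → L
n=3: reaches L-position 0 → W
n=4: reaches L-position 1 → W
n=5: reaches L-position 2 → W
n=6: reaches L-position 1 → W
n=7: reaches L-position 2 → W
n=8: reaches L-position 2 → W
n=9: reaches L-position 1 → W
n=10: reaches L-position 2 → W
n=11: only reaches 8(W), 6(W), 5(W), 3(W), all W → L
n=12: only reaches 9(W), 7(W), 6(W), 4(W), all W → L
n=13: only reaches 10(W), 8(W), 7(W), 5(W), all W → L
n=14: reaches L-position 11 → W
n=15: reaches L-position 12 → W
n=16: reaches L-position 13 → W
n=17: reaches L-position 12 → W
n=18: reaches L-position 13 → W
n=19: reaches L-position 13 → W
n=20: reaches L-position 12 → W
n=21: reaches L-position 13 → W
n=22: only reaches 19(W), 17(W), 16(W), 14(W), all W → L
n=23: only reaches 20(W), 18(W), 17(W), 15(W), all W → L
n=24: only reaches 21(W), 19(W), 18(W), 16(W), all W → L
n=25: reaches L-position 22 → W
n=26: reaches L-position 23 → W
n=27: reaches L-position 24 → W
n=28: reaches L-position 23 → W
n=29: reaches L-position 24 → W
n=30: reaches L-position 24 → W
Reading off the rows marked L gives the requested list; there are 9 such values of n.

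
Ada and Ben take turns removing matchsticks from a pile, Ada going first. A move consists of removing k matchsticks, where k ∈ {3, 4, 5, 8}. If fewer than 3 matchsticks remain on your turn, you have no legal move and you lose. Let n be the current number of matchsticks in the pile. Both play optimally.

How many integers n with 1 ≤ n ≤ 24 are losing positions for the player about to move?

8

Compute win/loss labels from the base case upward. A position with no move is L. Any other position is W if it can reach an L in one move, else L.
n=0: no move → L
n=1: no move → L
n=2: no move → L
n=3: can move to 0, which is L ⇒ W
n=4: can move to 1, which is L ⇒ W
n=5: can move to 2, which is L ⇒ W
n=6: can move to 2, which is L ⇒ W
n=7: can move to 2, which is L ⇒ W
n=8: can move to 0, which is L ⇒ W
n=9: can move to 1, which is L ⇒ W
n=10: can move to 2, which is L ⇒ W
n=11: moves to 8(W), 7(W), 6(W), 3(W); every one is W ⇒ L
n=12: moves to 9(W), 8(W), 7(W), 4(W); every one is W ⇒ L
n=13: moves to 10(W), 9(W), 8(W), 5(W); every one is W ⇒ L
n=14: can move to 11, which is L ⇒ W
n=15: can move to 12, which is L ⇒ W
n=16: can move to 13, which is L ⇒ W
n=17: can move to 13, which is L ⇒ W
n=18: can move to 13, which is L ⇒ W
n=19: can move to 11, which is L ⇒ W
n=20: can move to 12, which is L ⇒ W
n=21: can move to 13, which is L ⇒ W
n=22: moves to 19(W), 18(W), 17(W), 14(W); every one is W ⇒ L
n=23: moves to 20(W), 19(W), 18(W), 15(W); every one is W ⇒ L
n=24: moves to 21(W), 20(W), 19(W), 16(W); every one is W ⇒ L
L entries with 1 ≤ n ≤ 24 (n=0 is outside the asked range and is not counted): n = 1, 2, 11, 12, 13, 22, 23, 24; that makes 8.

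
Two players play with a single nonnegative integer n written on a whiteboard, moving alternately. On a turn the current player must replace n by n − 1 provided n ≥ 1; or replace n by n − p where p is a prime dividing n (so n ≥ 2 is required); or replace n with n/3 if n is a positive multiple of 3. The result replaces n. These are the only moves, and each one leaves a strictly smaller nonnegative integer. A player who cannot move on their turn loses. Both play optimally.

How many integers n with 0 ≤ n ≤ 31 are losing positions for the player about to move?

8

Classify positions by backward induction: terminal positions (no move available) are L. From any other position, the mover wins iff some move reaches an L.
n=0: no move → L
n=1: W (go to 0, an L position)
n=2: W (go to 0, an L position)
n=3: W (go to 0, an L position)
n=4: L (options 2(W), 3(W) are all W)
n=5: W (go to 0, an L position)
n=6: W (go to 4, an L position)
n=7: W (go to 0, an L position)
n=8: L (options 6(W), 7(W) are all W)
n=9: W (go to 8, an L position)
n=10: W (go to 8, an L position)
n=11: W (go to 0, an L position)
n=12: W (go to 4, an L position)
n=13: W (go to 0, an L position)
n=14: L (options 7(W), 12(W), 13(W) are all W)
n=15: W (go to 14, an L position)
n=16: W (go to 14, an L position)
n=17: W (go to 0, an L position)
n=18: L (options 6(W), 15(W), 16(W), 17(W) are all W)
n=19: W (go to 0, an L position)
n=20: W (go to 18, an L position)
n=21: W (go to 14, an L position)
n=22: L (options 11(W), 20(W), 21(W) are all W)
n=23: W (go to 0, an L position)
n=24: W (go to 8, an L position)
n=25: L (options 20(W), 24(W) are all W)
n=26: W (go to 25, an L position)
n=27: L (options 9(W), 24(W), 26(W) are all W)
n=28: W (go to 27, an L position)
n=29: W (go to 0, an L position)
n=30: W (go to 25, an L position)
n=31: W (go to 0, an L position)
L entries with 0 ≤ n ≤ 31: n = 0, 4, 8, 14, 18, 22, 25, 27; that makes 8.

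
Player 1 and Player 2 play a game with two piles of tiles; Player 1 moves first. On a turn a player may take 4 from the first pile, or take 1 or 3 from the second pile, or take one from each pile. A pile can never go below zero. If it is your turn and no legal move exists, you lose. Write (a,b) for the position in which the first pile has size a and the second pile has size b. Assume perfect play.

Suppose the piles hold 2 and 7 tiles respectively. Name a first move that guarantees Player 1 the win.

Move to (2,6).

Use the standard recursion: the mover loses at a terminal position; elsewhere, the mover wins exactly when some move hands the opponent an L position.
No move ever increases a pile, so every position that can arise here has a ≤ 2 and b ≤ 7; it is enough to label the cells with 0 ≤ a ≤ 2 and 0 ≤ b ≤ 7.
Every move lowers a or b (never raises either), so fill the grid row by row in increasing a, and left to right within a row: each cell's successors are then already labelled.
      b=0  b=1  b=2  b=3  b=4  b=5  b=6  b=7
a=0:    L    W    L    W    L    W    L    W
a=1:    L    W    L    W    L    W    L    W
a=2:    L    W    L    W    L    W    L    W
Cells with no legal move (terminal, hence L): (0,0), (1,0), (2,0).
The remaining L cells, each justified by listing all of its moves:
(0,2): only reaches (0,1)(W), which is W → L
(0,4): only reaches (0,3)(W), (0,1)(W), all W → L
(0,6): only reaches (0,5)(W), (0,3)(W), all W → L
(1,2): only reaches (1,1)(W), (0,1)(W), all W → L
(1,4): only reaches (1,3)(W), (1,1)(W), (0,3)(W), all W → L
(1,6): only reaches (1,5)(W), (1,3)(W), (0,5)(W), all W → L
(2,2): only reaches (2,1)(W), (1,1)(W), all W → L
(2,4): only reaches (2,3)(W), (2,1)(W), (1,3)(W), all W → L
(2,6): only reaches (2,5)(W), (2,3)(W), (1,5)(W), all W → L
Every other cell has at least one move into one of the L cells above, so it is W.
From (2,7), the L positions reachable in one move are: (2,6), (2,4), (1,6). Any move reaching one of these is winning.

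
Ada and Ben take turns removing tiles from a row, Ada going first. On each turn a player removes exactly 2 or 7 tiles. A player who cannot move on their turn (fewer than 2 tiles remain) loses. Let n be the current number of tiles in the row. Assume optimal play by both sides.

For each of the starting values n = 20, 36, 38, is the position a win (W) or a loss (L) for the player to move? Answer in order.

20: W, 36: L, 38: W

Classify positions by backward induction: terminal positions (no move available) are L. From any other position, the mover wins iff some move reaches an L.
n=0: no move → L
n=1: no move → L
n=2: →0(L), so W
n=3: →1(L), so W
n=4: →2(W) only, which is W, so L
n=5: →3(W) only, which is W, so L
n=6: →4(L), so W
n=7: →5(L), so W
n=8: →1(L), so W
n=9: →7(W), 2(W) — all W, so L
n=10: →8(W), 3(W) — all W, so L
n=11: →9(L), so W
n=12: →10(L), so W
n=13: →11(W), 6(W) — all W, so L
n=14: →12(W), 7(W) — all W, so L
n=15: →13(L), so W
n=16: →14(L), so W
n=17: →10(L), so W
n=18: →16(W), 11(W) — all W, so L
n=19: →17(W), 12(W) — all W, so L
n=20: →18(L), so W
n=21: →19(L), so W
n=22: →20(W), 15(W) — all W, so L
n=23: →21(W), 16(W) — all W, so L
n=24: →22(L), so W
n=25: →23(L), so W
n=26: →19(L), so W
n=27: →25(W), 20(W) — all W, so L
n=28: →26(W), 21(W) — all W, so L
n=29: →27(L), so W
n=30: →28(L), so W
n=31: →29(W), 24(W) — all W, so L
n=32: →30(W), 25(W) — all W, so L
n=33: →31(L), so W
n=34: →32(L), so W
n=35: →28(L), so W
n=36: →34(W), 29(W) — all W, so L
n=37: →35(W), 30(W) — all W, so L
n=38: →36(L), so W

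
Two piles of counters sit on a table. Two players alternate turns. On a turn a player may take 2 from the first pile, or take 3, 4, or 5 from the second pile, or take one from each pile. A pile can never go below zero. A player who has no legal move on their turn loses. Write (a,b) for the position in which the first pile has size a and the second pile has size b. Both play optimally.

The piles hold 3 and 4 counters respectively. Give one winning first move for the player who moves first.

Positions with no move are L. A position that does have a move is losing for the player to move precisely when every available move leads to a winning position for the opponent. Fill in the labels:
No move ever increases a pile, so every position that can arise here has a ≤ 3 and b ≤ 4; it is enough to label the cells with 0 ≤ a ≤ 3 and 0 ≤ b ≤ 4.
Every move lowers a or b (never raises either), so fill the grid row by row in increasing a, and left to right within a row: each cell's successors are then already labelled.
      b=0  b=1  b=2  b=3  b=4
a=0:    L    L    L    W    W
a=1:    L    W    W    W    W
a=2:    W    W    W    L    L
a=3:    W    L    L    L    W
Cells with no legal move (terminal, hence L): (0,0), (0,1), (0,2), (1,0).
The remaining L cells, each justified by listing all of its moves:
(2,3): →(0,3)(W), (2,0)(W), (1,2)(W) — all W, so L
(2,4): →(0,4)(W), (2,1)(W), (2,0)(W), (1,3)(W) — all W, so L
(3,1): →(1,1)(W), (2,0)(W) — all W, so L
(3,2): →(1,2)(W), (2,1)(W) — all W, so L
(3,3): →(1,3)(W), (3,0)(W), (2,2)(W) — all W, so L
Every other cell has at least one move into one of the L cells above, so it is W.
From (3,4), the L positions reachable in one move are: (3,1), (2,3). Any move reaching one of these is winning.

Move to (3,1).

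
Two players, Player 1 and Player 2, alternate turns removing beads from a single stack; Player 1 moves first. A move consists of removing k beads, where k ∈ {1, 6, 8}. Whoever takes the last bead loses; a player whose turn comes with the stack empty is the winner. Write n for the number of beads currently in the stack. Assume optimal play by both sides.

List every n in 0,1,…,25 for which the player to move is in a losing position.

1, 3, 5, 8, 10, 12, 15, 17, 19, 22, 24

Label each position W (a win for the player to move) or L (a loss). A position with no legal move is W; any other position is W exactly when some move reaches an L, and L when every move reaches a W.
n=0: no move; the opponent has just taken the last bead and therefore loses → W
n=1: L (sole option 0(W) is W)
n=2: W (go to 1, an L position)
n=3: L (sole option 2(W) is W)
n=4: W (go to 3, an L position)
n=5: L (sole option 4(W) is W)
n=6: W (go to 5, an L position)
n=7: W (go to 1, an L position)
n=8: L (options 7(W), 2(W), 0(W) are all W)
n=9: W (go to 8, an L position)
n=10: L (options 9(W), 4(W), 2(W) are all W)
n=11: W (go to 10, an L position)
n=12: L (options 11(W), 6(W), 4(W) are all W)
n=13: W (go to 12, an L position)
n=14: W (go to 8, an L position)
n=15: L (options 14(W), 9(W), 7(W) are all W)
n=16: W (go to 15, an L position)
n=17: L (options 16(W), 11(W), 9(W) are all W)
n=18: W (go to 17, an L position)
n=19: L (options 18(W), 13(W), 11(W) are all W)
n=20: W (go to 19, an L position)
n=21: W (go to 15, an L position)
n=22: L (options 21(W), 16(W), 14(W) are all W)
n=23: W (go to 22, an L position)
n=24: L (options 23(W), 18(W), 16(W) are all W)
n=25: W (go to 24, an L position)
The losing starting values of n are exactly the entries labelled L in this table (11 of them).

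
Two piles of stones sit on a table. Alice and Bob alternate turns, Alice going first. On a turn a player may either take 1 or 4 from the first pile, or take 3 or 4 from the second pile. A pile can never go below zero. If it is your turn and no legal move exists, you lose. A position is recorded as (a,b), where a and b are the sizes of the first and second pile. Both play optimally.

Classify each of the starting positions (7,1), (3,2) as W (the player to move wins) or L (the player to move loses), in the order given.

Use the standard recursion: the mover loses at a terminal position; elsewhere, the mover wins exactly when some move hands the opponent an L position.
No move ever increases a pile, so every position that can arise here has a ≤ 7 and b ≤ 2; it is enough to label the cells with 0 ≤ a ≤ 7 and 0 ≤ b ≤ 2.
Every move lowers a or b (never raises either), so fill the grid row by row in increasing a, and left to right within a row: each cell's successors are then already labelled.
      b=0  b=1  b=2
a=0:    L    L    L
a=1:    W    W    W
a=2:    L    L    L
a=3:    W    W    W
a=4:    W    W    W
a=5:    L    L    L
a=6:    W    W    W
a=7:    L    L    L
Cells with no legal move (terminal, hence L): (0,0), (0,1), (0,2).
The remaining L cells, each justified by listing all of its moves:
(2,0): the only move is to (1,0)(W), a W ⇒ L
(2,1): the only move is to (1,1)(W), a W ⇒ L
(2,2): the only move is to (1,2)(W), a W ⇒ L
(5,0): moves to (4,0)(W), (1,0)(W); every one is W ⇒ L
(5,1): moves to (4,1)(W), (1,1)(W); every one is W ⇒ L
(5,2): moves to (4,2)(W), (1,2)(W); every one is W ⇒ L
(7,0): moves to (6,0)(W), (3,0)(W); every one is W ⇒ L
(7,1): moves to (6,1)(W), (3,1)(W); every one is W ⇒ L
(7,2): moves to (6,2)(W), (3,2)(W); every one is W ⇒ L
Every other cell has at least one move into one of the L cells above, so it is W.
(7,1): one of the L cells justified above, so L
(3,2): the move to (2,2) reaches an L cell, so W

(7,1): L, (3,2): W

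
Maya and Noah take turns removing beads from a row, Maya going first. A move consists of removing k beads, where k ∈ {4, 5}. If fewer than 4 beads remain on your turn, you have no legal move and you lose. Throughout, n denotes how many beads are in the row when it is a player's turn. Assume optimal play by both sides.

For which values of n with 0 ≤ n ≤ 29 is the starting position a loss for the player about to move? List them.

0, 1, 2, 3, 9, 10, 11, 12, 18, 19, 20, 21, 27, 28, 29

Compute win/loss labels from the base case upward. A position with no move is L. Any other position is W if it can reach an L in one move, else L.
n=0: no move → L
n=1: no move → L
n=2: no move → L
n=3: no move → L
n=4: can move to 0, which is L ⇒ W
n=5: can move to 1, which is L ⇒ W
n=6: can move to 2, which is L ⇒ W
n=7: can move to 3, which is L ⇒ W
n=8: can move to 3, which is L ⇒ W
n=9: moves to 5(W), 4(W); every one is W ⇒ L
n=10: moves to 6(W), 5(W); every one is W ⇒ L
n=11: moves to 7(W), 6(W); every one is W ⇒ L
n=12: moves to 8(W), 7(W); every one is W ⇒ L
n=13: can move to 9, which is L ⇒ W
n=14: can move to 10, which is L ⇒ W
n=15: can move to 11, which is L ⇒ W
n=16: can move to 12, which is L ⇒ W
n=17: can move to 12, which is L ⇒ W
n=18: moves to 14(W), 13(W); every one is W ⇒ L
n=19: moves to 15(W), 14(W); every one is W ⇒ L
n=20: moves to 16(W), 15(W); every one is W ⇒ L
n=21: moves to 17(W), 16(W); every one is W ⇒ L
n=22: can move to 18, which is L ⇒ W
n=23: can move to 19, which is L ⇒ W
n=24: can move to 20, which is L ⇒ W
n=25: can move to 21, which is L ⇒ W
n=26: can move to 21, which is L ⇒ W
n=27: moves to 23(W), 22(W); every one is W ⇒ L
n=28: moves to 24(W), 23(W); every one is W ⇒ L
n=29: moves to 25(W), 24(W); every one is W ⇒ L
Reading off the rows marked L gives the requested list; there are 15 such values of n.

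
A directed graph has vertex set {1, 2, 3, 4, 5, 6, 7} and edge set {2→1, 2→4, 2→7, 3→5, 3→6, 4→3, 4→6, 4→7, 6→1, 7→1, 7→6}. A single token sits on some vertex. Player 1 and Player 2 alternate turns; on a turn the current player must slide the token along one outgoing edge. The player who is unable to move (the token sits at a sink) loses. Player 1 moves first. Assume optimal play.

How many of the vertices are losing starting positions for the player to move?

3

Work bottom-up. With no move the player to move loses. Otherwise the position is W if at least one move leads to an L position for the opponent, and L if every move leads to a W.
Every edge goes from a vertex to one that appears earlier in the order 5, 1, 6, 3, 7, 4, 2, so processing vertices in that order labels each vertex after all of its successors.
5: no outgoing edge → L
1: no outgoing edge → L
6: W (go to 1, an L position)
3: W (go to 5, an L position)
7: W (go to 1, an L position)
4: L (options 7(W), 3(W), 6(W) are all W)
2: W (go to 4, an L position)
The L vertices are 1, 4, 5; that is 3 in all.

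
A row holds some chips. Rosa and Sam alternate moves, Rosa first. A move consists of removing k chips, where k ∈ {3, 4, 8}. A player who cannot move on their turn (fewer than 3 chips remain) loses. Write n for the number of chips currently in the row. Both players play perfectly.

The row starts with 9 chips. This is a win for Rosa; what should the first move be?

Remove 8, leaving 1.

Work bottom-up. With no move the player to move loses. Otherwise the position is W if at least one move leads to an L position for the opponent, and L if every move leads to a W.
n=0: no move → L
n=1: no move → L
n=2: no move → L
n=3: →0(L), so W
n=4: →1(L), so W
n=5: →2(L), so W
n=6: →2(L), so W
n=7: →4(W), 3(W) — all W, so L
n=8: →0(L), so W
n=9: →1(L), so W
From 9, the L positions reachable in one move are: 1.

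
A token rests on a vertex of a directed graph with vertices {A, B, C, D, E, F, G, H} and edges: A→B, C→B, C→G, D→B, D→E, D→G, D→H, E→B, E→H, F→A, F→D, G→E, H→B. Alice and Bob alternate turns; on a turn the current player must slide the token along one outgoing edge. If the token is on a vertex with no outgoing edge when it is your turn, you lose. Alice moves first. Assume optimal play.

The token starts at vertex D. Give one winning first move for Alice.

Use the standard recursion: the mover loses at a terminal position; elsewhere, the mover wins exactly when some move hands the opponent an L position.
Every edge goes from a vertex to one that appears earlier in the order B, H, E, G, C, D, A, F, so processing vertices in that order labels each vertex after all of its successors.
B: no outgoing edge → L
H: reaches L-position B → W
E: reaches L-position B → W
G: only reaches E(W), which is W → L
C: reaches L-position G → W
D: reaches L-position G → W
A: reaches L-position B → W
F: only reaches A(W), D(W), all W → L
From D, the L positions reachable in one move are: G, B. Any move reaching one of these is winning.

Move to G.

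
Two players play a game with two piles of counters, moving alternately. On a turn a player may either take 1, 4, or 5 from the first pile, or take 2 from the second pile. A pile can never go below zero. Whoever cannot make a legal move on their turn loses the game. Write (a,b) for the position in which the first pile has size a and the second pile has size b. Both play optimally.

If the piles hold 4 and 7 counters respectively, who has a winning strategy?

The first player wins.

Work bottom-up. With no move the player to move loses. Otherwise the position is W if at least one move leads to an L position for the opponent, and L if every move leads to a W.
No move ever increases a pile, so every position that can arise here has a ≤ 4 and b ≤ 7; it is enough to label the cells with 0 ≤ a ≤ 4 and 0 ≤ b ≤ 7.
Every move lowers a or b (never raises either), so fill the grid row by row in increasing a, and left to right within a row: each cell's successors are then already labelled.
      b=0  b=1  b=2  b=3  b=4  b=5  b=6  b=7
a=0:    L    L    W    W    L    L    W    W
a=1:    W    W    L    L    W    W    L    L
a=2:    L    L    W    W    L    L    W    W
a=3:    W    W    L    L    W    W    L    L
a=4:    W    W    W    W    W    W    W    W
Cells with no legal move (terminal, hence L): (0,0), (0,1).
The remaining L cells, each justified by listing all of its moves:
(0,4): the only move is to (0,2)(W), a W ⇒ L
(0,5): the only move is to (0,3)(W), a W ⇒ L
(1,2): moves to (0,2)(W), (1,0)(W); every one is W ⇒ L
(1,3): moves to (0,3)(W), (1,1)(W); every one is W ⇒ L
(1,6): moves to (0,6)(W), (1,4)(W); every one is W ⇒ L
(1,7): moves to (0,7)(W), (1,5)(W); every one is W ⇒ L
(2,0): the only move is to (1,0)(W), a W ⇒ L
(2,1): the only move is to (1,1)(W), a W ⇒ L
(2,4): moves to (1,4)(W), (2,2)(W); every one is W ⇒ L
(2,5): moves to (1,5)(W), (2,3)(W); every one is W ⇒ L
(3,2): moves to (2,2)(W), (3,0)(W); every one is W ⇒ L
(3,3): moves to (2,3)(W), (3,1)(W); every one is W ⇒ L
(3,6): moves to (2,6)(W), (3,4)(W); every one is W ⇒ L
(3,7): moves to (2,7)(W), (3,5)(W); every one is W ⇒ L
Every other cell has at least one move into one of the L cells above, so it is W.
The starting position (4,7) is W: the player to move should move to (3,7), handing over an L position.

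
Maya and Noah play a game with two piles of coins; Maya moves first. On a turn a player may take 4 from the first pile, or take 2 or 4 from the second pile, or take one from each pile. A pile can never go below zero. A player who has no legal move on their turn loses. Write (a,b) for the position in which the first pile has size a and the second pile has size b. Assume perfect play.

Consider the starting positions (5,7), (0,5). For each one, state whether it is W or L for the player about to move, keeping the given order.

(5,7): L, (0,5): W

Work bottom-up. With no move the player to move loses. Otherwise the position is W if at least one move leads to an L position for the opponent, and L if every move leads to a W.
No move ever increases a pile, so every position that can arise here has a ≤ 5 and b ≤ 7; it is enough to label the cells with 0 ≤ a ≤ 5 and 0 ≤ b ≤ 7.
Every move lowers a or b (never raises either), so fill the grid row by row in increasing a, and left to right within a row: each cell's successors are then already labelled.
      b=0  b=1  b=2  b=3  b=4  b=5  b=6  b=7
a=0:    L    L    W    W    W    W    L    L
a=1:    L    W    W    L    W    W    L    W
a=2:    L    W    W    L    W    W    L    W
a=3:    L    W    W    L    W    W    L    W
a=4:    W    W    L    L    W    W    W    W
a=5:    W    L    L    W    W    W    W    L
Cells with no legal move (terminal, hence L): (0,0), (0,1), (1,0), (2,0), (3,0).
The remaining L cells, each justified by listing all of its moves:
(0,6): L (options (0,4)(W), (0,2)(W) are all W)
(0,7): L (options (0,5)(W), (0,3)(W) are all W)
(1,3): L (options (1,1)(W), (0,2)(W) are all W)
(1,6): L (options (1,4)(W), (1,2)(W), (0,5)(W) are all W)
(2,3): L (options (2,1)(W), (1,2)(W) are all W)
(2,6): L (options (2,4)(W), (2,2)(W), (1,5)(W) are all W)
(3,3): L (options (3,1)(W), (2,2)(W) are all W)
(3,6): L (options (3,4)(W), (3,2)(W), (2,5)(W) are all W)
(4,2): L (options (0,2)(W), (4,0)(W), (3,1)(W) are all W)
(4,3): L (options (0,3)(W), (4,1)(W), (3,2)(W) are all W)
(5,1): L (options (1,1)(W), (4,0)(W) are all W)
(5,2): L (options (1,2)(W), (5,0)(W), (4,1)(W) are all W)
(5,7): L (options (1,7)(W), (5,5)(W), (5,3)(W), (4,6)(W) are all W)
Every other cell has at least one move into one of the L cells above, so it is W.
(5,7): one of the L cells justified above, so L
(0,5): the move to (0,1) reaches an L cell, so W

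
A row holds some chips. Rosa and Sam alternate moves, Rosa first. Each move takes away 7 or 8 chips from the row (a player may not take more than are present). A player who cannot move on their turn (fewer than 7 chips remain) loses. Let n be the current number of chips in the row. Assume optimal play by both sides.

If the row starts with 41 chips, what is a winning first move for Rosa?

Remove 7, leaving 34.

Use the standard recursion: the mover loses at a terminal position; elsewhere, the mover wins exactly when some move hands the opponent an L position.
n=0: no move → L
n=1: no move → L
n=2: no move → L
n=3: no move → L
n=4: no move → L
n=5: no move → L
n=6: no move → L
n=7: W (go to 0, an L position)
n=8: W (go to 1, an L position)
n=9: W (go to 2, an L position)
n=10: W (go to 3, an L position)
n=11: W (go to 4, an L position)
n=12: W (go to 5, an L position)
n=13: W (go to 6, an L position)
n=14: W (go to 6, an L position)
n=15: L (options 8(W), 7(W) are all W)
n=16: L (options 9(W), 8(W) are all W)
n=17: L (options 10(W), 9(W) are all W)
n=18: L (options 11(W), 10(W) are all W)
n=19: L (options 12(W), 11(W) are all W)
n=20: L (options 13(W), 12(W) are all W)
n=21: L (options 14(W), 13(W) are all W)
n=22: W (go to 15, an L position)
n=23: W (go to 16, an L position)
n=24: W (go to 17, an L position)
n=25: W (go to 18, an L position)
n=26: W (go to 19, an L position)
n=27: W (go to 20, an L position)
n=28: W (go to 21, an L position)
n=29: W (go to 21, an L position)
n=30: L (options 23(W), 22(W) are all W)
n=31: L (options 24(W), 23(W) are all W)
n=32: L (options 25(W), 24(W) are all W)
n=33: L (options 26(W), 25(W) are all W)
n=34: L (options 27(W), 26(W) are all W)
n=35: L (options 28(W), 27(W) are all W)
n=36: L (options 29(W), 28(W) are all W)
n=37: W (go to 30, an L position)
n=38: W (go to 31, an L position)
n=39: W (go to 32, an L position)
n=40: W (go to 33, an L position)
n=41: W (go to 34, an L position)
From 41, the L positions reachable in one move are: 34, 33. Any move reaching one of these is winning.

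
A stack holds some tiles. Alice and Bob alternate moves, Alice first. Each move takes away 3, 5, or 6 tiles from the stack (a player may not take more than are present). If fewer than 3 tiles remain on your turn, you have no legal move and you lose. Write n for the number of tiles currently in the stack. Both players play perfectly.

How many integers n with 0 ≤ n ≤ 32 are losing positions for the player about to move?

Positions with no move are L. A position that does have a move is losing for the player to move precisely when every available move leads to a winning position for the opponent. Fill in the labels:
n=0: no move → L
n=1: no move → L
n=2: no move → L
n=3: can move to 0, which is L ⇒ W
n=4: can move to 1, which is L ⇒ W
n=5: can move to 2, which is L ⇒ W
n=6: can move to 1, which is L ⇒ W
n=7: can move to 2, which is L ⇒ W
n=8: can move to 2, which is L ⇒ W
n=9: moves to 6(W), 4(W), 3(W); every one is W ⇒ L
n=10: moves to 7(W), 5(W), 4(W); every one is W ⇒ L
n=11: moves to 8(W), 6(W), 5(W); every one is W ⇒ L
n=12: can move to 9, which is L ⇒ W
n=13: can move to 10, which is L ⇒ W
n=14: can move to 11, which is L ⇒ W
n=15: can move to 10, which is L ⇒ W
n=16: can move to 11, which is L ⇒ W
n=17: can move to 11, which is L ⇒ W
n=18: moves to 15(W), 13(W), 12(W); every one is W ⇒ L
n=19: moves to 16(W), 14(W), 13(W); every one is W ⇒ L
n=20: moves to 17(W), 15(W), 14(W); every one is W ⇒ L
n=21: can move to 18, which is L ⇒ W
n=22: can move to 19, which is L ⇒ W
n=23: can move to 20, which is L ⇒ W
n=24: can move to 19, which is L ⇒ W
n=25: can move to 20, which is L ⇒ W
n=26: can move to 20, which is L ⇒ W
n=27: moves to 24(W), 22(W), 21(W); every one is W ⇒ L
n=28: moves to 25(W), 23(W), 22(W); every one is W ⇒ L
n=29: moves to 26(W), 24(W), 23(W); every one is W ⇒ L
n=30: can move to 27, which is L ⇒ W
n=31: can move to 28, which is L ⇒ W
n=32: can move to 29, which is L ⇒ W
L entries with 0 ≤ n ≤ 32: n = 0, 1, 2, 9, 10, 11, 18, 19, 20, 27, 28, 29; that makes 12.

12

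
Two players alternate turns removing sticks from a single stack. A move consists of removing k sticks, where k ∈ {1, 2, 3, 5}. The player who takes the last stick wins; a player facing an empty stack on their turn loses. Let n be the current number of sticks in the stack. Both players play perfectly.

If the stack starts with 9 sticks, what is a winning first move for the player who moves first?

Use the standard recursion: the mover loses at a terminal position; elsewhere, the mover wins exactly when some move hands the opponent an L position.
n=0: no move → L
n=1: reaches L-position 0 → W
n=2: reaches L-position 0 → W
n=3: reaches L-position 0 → W
n=4: only reaches 3(W), 2(W), 1(W), all W → L
n=5: reaches L-position 4 → W
n=6: reaches L-position 4 → W
n=7: reaches L-position 4 → W
n=8: only reaches 7(W), 6(W), 5(W), 3(W), all W → L
n=9: reaches L-position 8 → W
From 9, the L positions reachable in one move are: 8, 4. Any move reaching one of these is winning.

Remove 1, leaving 8.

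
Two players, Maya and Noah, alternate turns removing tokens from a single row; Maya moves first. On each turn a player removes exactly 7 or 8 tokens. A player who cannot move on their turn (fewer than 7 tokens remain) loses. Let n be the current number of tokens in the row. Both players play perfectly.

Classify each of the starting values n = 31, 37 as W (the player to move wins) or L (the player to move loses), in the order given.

Build the W/L table. Terminal = L. A non-terminal position is W if it has a move to some L; otherwise it is L.
n=0: no move → L
n=1: no move → L
n=2: no move → L
n=3: no move → L
n=4: no move → L
n=5: no move → L
n=6: no move → L
n=7: →0(L), so W
n=8: →1(L), so W
n=9: →2(L), so W
n=10: →3(L), so W
n=11: →4(L), so W
n=12: →5(L), so W
n=13: →6(L), so W
n=14: →6(L), so W
n=15: →8(W), 7(W) — all W, so L
n=16: →9(W), 8(W) — all W, so L
n=17: →10(W), 9(W) — all W, so L
n=18: →11(W), 10(W) — all W, so L
n=19: →12(W), 11(W) — all W, so L
n=20: →13(W), 12(W) — all W, so L
n=21: →14(W), 13(W) — all W, so L
n=22: →15(L), so W
n=23: →16(L), so W
n=24: →17(L), so W
n=25: →18(L), so W
n=26: →19(L), so W
n=27: →20(L), so W
n=28: →21(L), so W
n=29: →21(L), so W
n=30: →23(W), 22(W) — all W, so L
n=31: →24(W), 23(W) — all W, so L
n=32: →25(W), 24(W) — all W, so L
n=33: →26(W), 25(W) — all W, so L
n=34: →27(W), 26(W) — all W, so L
n=35: →28(W), 27(W) — all W, so L
n=36: →29(W), 28(W) — all W, so L
n=37: →30(L), so W

31: L, 37: W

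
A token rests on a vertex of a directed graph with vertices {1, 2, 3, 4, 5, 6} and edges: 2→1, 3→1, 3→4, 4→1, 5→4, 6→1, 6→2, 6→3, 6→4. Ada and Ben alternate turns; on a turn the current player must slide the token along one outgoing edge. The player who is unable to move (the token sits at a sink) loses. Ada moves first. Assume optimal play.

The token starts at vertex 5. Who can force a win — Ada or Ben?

Ben wins.

Build the W/L table. Terminal = L. A non-terminal position is W if it has a move to some L; otherwise it is L.
Every edge goes from a vertex to one that appears earlier in the order 1, 4, 5, 2, 3, 6, so processing vertices in that order labels each vertex after all of its successors.
1: no outgoing edge → L
4: W (go to 1, an L position)
5: L (sole option 4(W) is W)
2: W (go to 1, an L position)
3: W (go to 1, an L position)
6: W (go to 1, an L position)
Every move from 5 reaches a W position, so the mover loses.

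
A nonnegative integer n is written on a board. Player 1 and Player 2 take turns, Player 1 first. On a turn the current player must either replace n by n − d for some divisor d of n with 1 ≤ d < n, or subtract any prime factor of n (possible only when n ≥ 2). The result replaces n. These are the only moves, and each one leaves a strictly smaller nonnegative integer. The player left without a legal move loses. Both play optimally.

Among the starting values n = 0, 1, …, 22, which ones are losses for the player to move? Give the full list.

Positions with no move are L. A position that does have a move is losing for the player to move precisely when every available move leads to a winning position for the opponent. Fill in the labels:
n=0: no move → L
n=1: no move → L
n=2: →0(L), so W
n=3: →0(L), so W
n=4: →2(W), 3(W) — all W, so L
n=5: →0(L), so W
n=6: →4(L), so W
n=7: →0(L), so W
n=8: →4(L), so W
n=9: →6(W), 8(W) — all W, so L
n=10: →9(L), so W
n=11: →0(L), so W
n=12: →9(L), so W
n=13: →0(L), so W
n=14: →7(W), 12(W), 13(W) — all W, so L
n=15: →14(L), so W
n=16: →14(L), so W
n=17: →0(L), so W
n=18: →9(L), so W
n=19: →0(L), so W
n=20: →10(W), 15(W), 16(W), 18(W), 19(W) — all W, so L
n=21: →14(L), so W
n=22: →20(L), so W
Reading off the rows marked L gives the requested list; there are 6 such values of n.

0, 1, 4, 9, 14, 20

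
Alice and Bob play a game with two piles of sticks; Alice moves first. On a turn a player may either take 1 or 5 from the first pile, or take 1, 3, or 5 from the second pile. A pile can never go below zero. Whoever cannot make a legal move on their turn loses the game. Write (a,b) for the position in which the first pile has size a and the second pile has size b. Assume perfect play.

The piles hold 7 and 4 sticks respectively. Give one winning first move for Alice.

Move to (6,4).

Positions with no move are L. A position that does have a move is losing for the player to move precisely when every available move leads to a winning position for the opponent. Fill in the labels:
No move ever increases a pile, so every position that can arise here has a ≤ 7 and b ≤ 4; it is enough to label the cells with 0 ≤ a ≤ 7 and 0 ≤ b ≤ 4.
Every move lowers a or b (never raises either), so fill the grid row by row in increasing a, and left to right within a row: each cell's successors are then already labelled.
      b=0  b=1  b=2  b=3  b=4
a=0:    L    W    L    W    L
a=1:    W    L    W    L    W
a=2:    L    W    L    W    L
a=3:    W    L    W    L    W
a=4:    L    W    L    W    L
a=5:    W    L    W    L    W
a=6:    L    W    L    W    L
a=7:    W    L    W    L    W
Cells with no legal move (terminal, hence L): (0,0).
The remaining L cells, each justified by listing all of its moves:
(0,2): the only move is to (0,1)(W), a W ⇒ L
(0,4): moves to (0,3)(W), (0,1)(W); every one is W ⇒ L
(1,1): moves to (0,1)(W), (1,0)(W); every one is W ⇒ L
(1,3): moves to (0,3)(W), (1,2)(W), (1,0)(W); every one is W ⇒ L
(2,0): the only move is to (1,0)(W), a W ⇒ L
(2,2): moves to (1,2)(W), (2,1)(W); every one is W ⇒ L
(2,4): moves to (1,4)(W), (2,3)(W), (2,1)(W); every one is W ⇒ L
(3,1): moves to (2,1)(W), (3,0)(W); every one is W ⇒ L
(3,3): moves to (2,3)(W), (3,2)(W), (3,0)(W); every one is W ⇒ L
(4,0): the only move is to (3,0)(W), a W ⇒ L
(4,2): moves to (3,2)(W), (4,1)(W); every one is W ⇒ L
(4,4): moves to (3,4)(W), (4,3)(W), (4,1)(W); every one is W ⇒ L
(5,1): moves to (4,1)(W), (0,1)(W), (5,0)(W); every one is W ⇒ L
(5,3): moves to (4,3)(W), (0,3)(W), (5,2)(W), (5,0)(W); every one is W ⇒ L
(6,0): moves to (5,0)(W), (1,0)(W); every one is W ⇒ L
(6,2): moves to (5,2)(W), (1,2)(W), (6,1)(W); every one is W ⇒ L
(6,4): moves to (5,4)(W), (1,4)(W), (6,3)(W), (6,1)(W); every one is W ⇒ L
(7,1): moves to (6,1)(W), (2,1)(W), (7,0)(W); every one is W ⇒ L
(7,3): moves to (6,3)(W), (2,3)(W), (7,2)(W), (7,0)(W); every one is W ⇒ L
Every other cell has at least one move into one of the L cells above, so it is W.
From (7,4), the L positions reachable in one move are: (6,4), (2,4), (7,3), (7,1). Any move reaching one of these is winning.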